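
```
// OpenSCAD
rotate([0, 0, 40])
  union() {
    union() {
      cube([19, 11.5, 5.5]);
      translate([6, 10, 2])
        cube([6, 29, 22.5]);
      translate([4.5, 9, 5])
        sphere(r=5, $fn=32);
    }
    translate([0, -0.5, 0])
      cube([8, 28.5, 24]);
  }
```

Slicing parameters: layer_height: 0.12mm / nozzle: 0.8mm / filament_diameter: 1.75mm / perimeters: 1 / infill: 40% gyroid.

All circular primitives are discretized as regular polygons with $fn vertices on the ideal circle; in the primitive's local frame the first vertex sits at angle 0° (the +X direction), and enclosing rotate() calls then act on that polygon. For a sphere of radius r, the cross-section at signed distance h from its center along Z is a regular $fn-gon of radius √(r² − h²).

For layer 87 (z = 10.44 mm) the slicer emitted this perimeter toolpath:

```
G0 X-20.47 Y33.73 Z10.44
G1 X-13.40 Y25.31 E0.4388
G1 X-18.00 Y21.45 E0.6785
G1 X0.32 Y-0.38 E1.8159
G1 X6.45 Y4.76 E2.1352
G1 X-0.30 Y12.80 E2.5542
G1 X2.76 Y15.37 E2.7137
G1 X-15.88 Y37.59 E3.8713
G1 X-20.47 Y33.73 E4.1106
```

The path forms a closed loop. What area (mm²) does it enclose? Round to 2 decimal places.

Apply the shoelace formula to the sequence of (X, Y) vertices; enclosed area = 365.85 mm².

365.85 mm²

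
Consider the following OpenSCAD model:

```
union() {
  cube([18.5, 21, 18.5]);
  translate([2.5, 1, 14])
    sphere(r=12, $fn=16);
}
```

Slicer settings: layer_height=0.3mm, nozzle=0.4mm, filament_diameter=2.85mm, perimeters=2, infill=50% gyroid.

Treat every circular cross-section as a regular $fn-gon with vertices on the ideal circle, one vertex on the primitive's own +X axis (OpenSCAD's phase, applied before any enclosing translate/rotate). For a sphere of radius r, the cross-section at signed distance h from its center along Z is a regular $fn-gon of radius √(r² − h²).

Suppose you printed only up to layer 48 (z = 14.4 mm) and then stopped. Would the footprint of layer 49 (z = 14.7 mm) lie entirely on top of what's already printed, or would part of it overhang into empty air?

Compare the two slices. At z = 14.4: the cube is present — its section is the full 18.5×21 rectangle (area 388.50 mm²); the r=12 sphere at (2.5, 1) slices to a regular 16-gon of circumradius 11.993 (√(r²−h²) with h=0.4 from center) (area = (16/2)·11.993²·sin(360°/16) = 440.36 mm²); Combining (union): the regions partially overlap — summed areas 828.86 mm² minus the doubly-counted overlap 153.85 mm² gives 675.02 mm² — area = 675.02 mm². At z = 14.7: the 18.5×21 cube contributes its full rectangle (area 388.50 mm²); the r=12 sphere at (2.5, 1) slices to a regular 16-gon of circumradius 11.980 (√(r²−h²) with h=0.7 from center) (area = (16/2)·11.980²·sin(360°/16) = 439.35 mm²); Combining (union): the regions partially overlap — summed areas 827.85 mm² minus the doubly-counted overlap 153.55 mm² gives 674.31 mm² — area = 674.31 mm². Checking containment: the cross-section at z = 14.7 is a subset of the cross-section at z = 14.4.

entirely on top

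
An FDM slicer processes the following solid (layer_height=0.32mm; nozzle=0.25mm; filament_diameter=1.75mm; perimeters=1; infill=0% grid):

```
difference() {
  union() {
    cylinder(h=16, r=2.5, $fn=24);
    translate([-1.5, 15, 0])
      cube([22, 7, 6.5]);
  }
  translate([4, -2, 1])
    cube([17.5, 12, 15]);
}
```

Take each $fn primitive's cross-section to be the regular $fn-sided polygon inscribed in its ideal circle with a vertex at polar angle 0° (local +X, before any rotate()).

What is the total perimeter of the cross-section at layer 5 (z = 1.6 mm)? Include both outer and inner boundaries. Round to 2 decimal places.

At z = 1.6 mm: the r=2.5 cylinder contributes a regular 24-gon of circumradius 2.5 (perimeter = 2·24·2.500·sin(180°/24) = 15.66 mm); the cube at (-1.5, 15) (footprint 22×7) is included at this height (perimeter 58.00 mm); Taking the union: the 2 present regions are separate (no shared area or edge), so areas and boundary lengths simply add and each stays a separate island — boundary = 73.66 mm; the 17.5×12 cube at (4, -2) contributes its full rectangle (perimeter 59.00 mm); Subtracting the remaining from the first: starting from the result so far, the 17.5×12 cube at (4, -2) misses the remaining region (no effect) — boundary = 73.66 mm. Overall, the cross-section has 2 separate islands. Total boundary length (outer) = 73.66 mm.

73.66 mm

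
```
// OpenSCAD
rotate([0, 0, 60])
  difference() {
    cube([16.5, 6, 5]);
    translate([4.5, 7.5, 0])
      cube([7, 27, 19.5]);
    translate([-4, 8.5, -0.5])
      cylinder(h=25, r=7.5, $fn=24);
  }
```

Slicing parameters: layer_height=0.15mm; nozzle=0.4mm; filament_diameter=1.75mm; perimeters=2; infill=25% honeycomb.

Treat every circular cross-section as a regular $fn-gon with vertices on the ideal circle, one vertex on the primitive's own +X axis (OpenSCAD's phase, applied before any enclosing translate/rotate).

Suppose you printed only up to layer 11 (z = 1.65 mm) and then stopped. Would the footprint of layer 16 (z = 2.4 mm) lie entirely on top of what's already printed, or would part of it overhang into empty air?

entirely on top

Compare the two slices. At z = 1.65: the cube (footprint 16.5×6) is included at this height (area 99.00 mm²); the cube at (4.5, 7.5) is present — its section is the full 7×27 rectangle (area 189.00 mm²); the r=7.5 cylinder at (-4, 8.5) gives a regular 24-gon of circumradius 7.5 (constant along its height) (area = (24/2)·7.500²·sin(360°/24) = 174.70 mm²); Subtracting the remaining from the first: starting from the 16.5×6 cube (99.00 mm²), the 7×27 cube at (4.5, 7.5) misses the remaining region (no effect); the r=7.5 cylinder at (-4, 8.5) partially overlaps it — only the 7.04 mm² overlap (of its 174.70 mm²) is removed, clipping the outline — area = 91.96 mm²; (rotated 60° about Z; rotation is an isometry so areas/perimeters/island counts are preserved). At z = 2.4: the cube (footprint 16.5×6) is included at this height (area 99.00 mm²); the 7×27 cube at (4.5, 7.5) contributes its full rectangle (area 189.00 mm²); the cylinder at (-4, 8.5): section is a regular 24-gon, circumradius r=7.5 (area = (24/2)·7.500²·sin(360°/24) = 174.70 mm²); Subtracting the remaining from the first: starting from the 16.5×6 cube (99.00 mm²), the 7×27 cube at (4.5, 7.5) misses the remaining region (no effect); the r=7.5 cylinder at (-4, 8.5) partially overlaps it — only the 7.04 mm² overlap (of its 174.70 mm²) is removed, clipping the outline — area = 91.96 mm²; (whole slice rotated 60° about Z — lengths, areas and connectivity unchanged). Checking containment: the cross-section at z = 2.4 is a subset of the cross-section at z = 1.65.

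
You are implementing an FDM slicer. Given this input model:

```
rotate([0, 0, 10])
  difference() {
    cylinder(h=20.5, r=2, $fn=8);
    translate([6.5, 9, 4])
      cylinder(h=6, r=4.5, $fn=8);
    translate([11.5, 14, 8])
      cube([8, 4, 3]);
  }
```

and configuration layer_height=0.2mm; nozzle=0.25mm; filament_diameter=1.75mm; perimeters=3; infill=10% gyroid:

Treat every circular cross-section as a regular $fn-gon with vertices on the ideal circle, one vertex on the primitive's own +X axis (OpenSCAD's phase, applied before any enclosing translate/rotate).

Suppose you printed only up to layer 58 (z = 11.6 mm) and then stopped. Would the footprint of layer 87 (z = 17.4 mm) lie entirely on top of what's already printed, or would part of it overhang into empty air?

entirely on top

Compare the two slices. At z = 11.6: the r=2 cylinder contributes a regular 8-gon of circumradius 2 (area = (8/2)·2.000²·sin(360°/8) = 11.31 mm²); the cylinder at (6.5, 9) does not reach this height (z outside [4, 10]); the cube at (11.5, 14) is not intersected at this z (z outside [8, 11]); Subtracting the remaining from the first: none of the subtracted shapes is present at this height, so the r=2 cylinder is unchanged — area = 11.31 mm²; (rotated 10° about Z; rotation is an isometry so areas/perimeters/island counts are preserved). At z = 17.4: the r=2 cylinder contributes a regular 8-gon of circumradius 2 (area = (8/2)·2.000²·sin(360°/8) = 11.31 mm²); the cylinder at (6.5, 9) is not intersected at this z (z outside [4, 10]); the cube at (11.5, 14) is absent (z outside [8, 11]); Taking the first minus the rest: none of the subtracted shapes is present at this height, so the r=2 cylinder is unchanged — area = 11.31 mm²; (whole slice rotated 10° about Z — lengths, areas and connectivity unchanged). Checking containment: the cross-section at z = 17.4 is a subset of the cross-section at z = 11.6.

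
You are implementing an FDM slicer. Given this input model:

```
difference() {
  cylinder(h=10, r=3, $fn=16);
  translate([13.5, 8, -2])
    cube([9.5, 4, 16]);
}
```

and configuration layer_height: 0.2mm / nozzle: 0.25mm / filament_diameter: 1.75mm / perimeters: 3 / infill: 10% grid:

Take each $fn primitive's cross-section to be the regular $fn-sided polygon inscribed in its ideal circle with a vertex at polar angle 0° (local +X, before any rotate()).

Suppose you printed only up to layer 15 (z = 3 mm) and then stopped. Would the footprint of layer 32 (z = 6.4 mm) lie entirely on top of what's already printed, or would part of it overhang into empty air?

Compare the two slices. At z = 3: the r=3 cylinder contributes a regular 16-gon of circumradius 3 (area = (16/2)·3.000²·sin(360°/16) = 27.55 mm²); the 9.5×4 cube at (13.5, 8) contributes its full rectangle (area 38.00 mm²); Taking the first minus the rest: starting from the r=3 cylinder (27.55 mm²), the 9.5×4 cube at (13.5, 8) misses the remaining region (no effect) — area = 27.55 mm². At z = 6.4: the cylinder: section is a regular 16-gon, circumradius r=3 (area = (16/2)·3.000²·sin(360°/16) = 27.55 mm²); the cube at (13.5, 8) (footprint 9.5×4) is included at this height (area 38.00 mm²); Subtracting the remaining from the first: starting from the r=3 cylinder (27.55 mm²), the 9.5×4 cube at (13.5, 8) misses the remaining region (no effect) — area = 27.55 mm². Checking containment: the cross-section at z = 6.4 is a subset of the cross-section at z = 3.

entirely on top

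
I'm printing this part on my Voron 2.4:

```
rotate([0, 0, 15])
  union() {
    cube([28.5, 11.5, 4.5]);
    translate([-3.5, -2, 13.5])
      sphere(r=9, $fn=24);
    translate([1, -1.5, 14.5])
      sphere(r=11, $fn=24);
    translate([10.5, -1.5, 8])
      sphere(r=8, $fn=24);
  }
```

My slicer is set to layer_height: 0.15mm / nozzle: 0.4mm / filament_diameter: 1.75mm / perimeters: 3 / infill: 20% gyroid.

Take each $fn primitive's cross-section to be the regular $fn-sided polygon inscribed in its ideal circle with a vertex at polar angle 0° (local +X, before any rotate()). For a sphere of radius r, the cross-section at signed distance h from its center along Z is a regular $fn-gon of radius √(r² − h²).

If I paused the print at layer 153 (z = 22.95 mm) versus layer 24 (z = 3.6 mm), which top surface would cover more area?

layer 24 (z = 3.6 mm)

Layer 153 (z = 22.95): the cube is absent (z outside [0, 4.5]); the sphere at (-3.5, -2) is absent (|z−center|=9.450 > r=9); the r=11 sphere at (1, -1.5) contributes a regular 24-gon of circumradius √(11²−8.45²) = 7.043 (area = (24/2)·7.043²·sin(360°/24) = 154.04 mm²); the sphere at (10.5, -1.5) is not intersected at this z (|z−center|=14.950 > r=8); Combining (union): only the r=11 sphere at (1, -1.5) is present, so the union is just that shape — area = 154.04 mm²; (whole slice rotated 15° about Z — lengths, areas and connectivity unchanged). So its area = 154.04 mm². Layer 24 (z = 3.6): the cube is present — its section is the full 28.5×11.5 rectangle (area 327.75 mm²); the sphere at (-3.5, -2) is absent (|z−center|=9.900 > r=9); the r=11 sphere at (1, -1.5) contributes a regular 24-gon of circumradius √(11²−10.9²) = 1.480 (area = (24/2)·1.480²·sin(360°/24) = 6.80 mm²); the r=8 sphere at (10.5, -1.5) slices to a regular 24-gon of circumradius 6.681 (√(r²−h²) with h=4.4 from center) (area = (24/2)·6.681²·sin(360°/24) = 138.64 mm²); Combining (union): the regions partially overlap — summed areas 473.20 mm² minus the doubly-counted overlap 49.57 mm² gives 423.62 mm² — area = 423.62 mm²; (rotated 15° about Z; rotation is an isometry so areas/perimeters/island counts are preserved). So its area = 423.62 mm². Layer 24 is larger (423.62 vs 154.04 mm²).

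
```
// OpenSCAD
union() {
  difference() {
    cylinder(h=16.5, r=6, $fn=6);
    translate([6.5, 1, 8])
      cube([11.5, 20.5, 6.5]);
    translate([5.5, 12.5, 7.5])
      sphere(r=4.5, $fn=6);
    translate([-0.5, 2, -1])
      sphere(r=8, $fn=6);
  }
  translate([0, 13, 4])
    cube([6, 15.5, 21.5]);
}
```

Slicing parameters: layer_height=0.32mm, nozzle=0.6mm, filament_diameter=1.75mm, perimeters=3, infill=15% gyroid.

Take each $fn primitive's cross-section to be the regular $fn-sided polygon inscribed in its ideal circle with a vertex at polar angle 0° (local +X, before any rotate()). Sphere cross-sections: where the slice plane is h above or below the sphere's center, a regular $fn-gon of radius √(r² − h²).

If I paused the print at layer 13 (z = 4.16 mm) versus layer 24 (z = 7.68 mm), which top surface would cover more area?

layer 24 (z = 7.68 mm)

Layer 13 (z = 4.16): the r=6 cylinder gives a regular 6-gon of circumradius 6 (constant along its height) (area = (6/2)·6.000²·sin(360°/6) = 93.53 mm²); the cube at (6.5, 1) does not reach this height (z outside [8, 14.5]); the r=4.5 sphere at (5.5, 12.5) slices to a regular 6-gon of circumradius 3.016 (√(r²−h²) with h=3.34 from center) (area = (6/2)·3.016²·sin(360°/6) = 23.63 mm²); the sphere at (-0.5, 2): section is a regular 6-gon, circumradius = √(r²−h²) = √(8²−5.16²) = 6.113 (area = (6/2)·6.113²·sin(360°/6) = 97.10 mm²); After the difference (first − rest): starting from the r=6 cylinder (93.53 mm²), the r=4.5 sphere at (5.5, 12.5) misses the remaining region (no effect); the r=8 sphere at (-0.5, 2) partially overlaps it — only the 72.02 mm² overlap (of its 97.10 mm²) is removed, clipping the outline — area = 21.51 mm²; the cube at (0, 13) is present — its section is the full 6×15.5 rectangle (area 93.00 mm²); Taking the union: the 2 present regions are separate (no shared area or edge), so areas and boundary lengths simply add and each stays a separate island — area = 114.51 mm². So its area = 114.51 mm². Layer 24 (z = 7.68): the r=6 cylinder gives a regular 6-gon of circumradius 6 (constant along its height) (area = (6/2)·6.000²·sin(360°/6) = 93.53 mm²); the cube at (6.5, 1) is not intersected at this z (z outside [8, 14.5]); the sphere at (5.5, 12.5): section is a regular 6-gon, circumradius = √(r²−h²) = √(4.5²−0.18²) = 4.496 (area = (6/2)·4.496²·sin(360°/6) = 52.53 mm²); the sphere at (-0.5, 2) is absent (|z−center|=8.680 > r=8); Subtracting the remaining from the first: starting from the r=6 cylinder (93.53 mm²), the r=4.5 sphere at (5.5, 12.5) misses the remaining region (no effect) — area = 93.53 mm²; the cube at (0, 13) (footprint 6×15.5) is included at this height (area 93.00 mm²); Combining (union): the 2 present regions are separate (no shared area or edge), so areas and boundary lengths simply add and each stays a separate island — area = 186.53 mm². So its area = 186.53 mm². Layer 24 is larger (186.53 vs 114.51 mm²).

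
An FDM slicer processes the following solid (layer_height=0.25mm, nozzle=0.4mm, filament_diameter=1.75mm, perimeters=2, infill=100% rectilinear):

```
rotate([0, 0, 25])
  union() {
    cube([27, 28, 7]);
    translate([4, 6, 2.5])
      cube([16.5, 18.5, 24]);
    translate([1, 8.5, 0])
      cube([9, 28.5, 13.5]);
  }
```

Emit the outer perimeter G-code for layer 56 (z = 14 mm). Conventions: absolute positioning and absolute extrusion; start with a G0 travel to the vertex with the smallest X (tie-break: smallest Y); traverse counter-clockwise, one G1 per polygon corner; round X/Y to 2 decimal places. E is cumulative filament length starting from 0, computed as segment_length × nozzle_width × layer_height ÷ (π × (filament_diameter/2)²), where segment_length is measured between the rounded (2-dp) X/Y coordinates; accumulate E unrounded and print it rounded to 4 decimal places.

G0 X-6.73 Y23.90 Z14.00
G1 X1.09 Y7.13 E0.7693
G1 X16.04 Y14.10 E1.4551
G1 X8.23 Y30.87 E2.2242
G1 X-6.73 Y23.90 E2.9103

At z = 14 mm: the cube does not reach this height (z outside [0, 7]); the cube at (4, 6) is present — its section is the full 16.5×18.5 rectangle; the cube at (1, 8.5) does not reach this height (z outside [0, 13.5]); Merging all regions: only the 16.5×18.5 cube at (4, 6) is present, so the union is just that shape — 1 connected region; (rotated 25° about Z; rotation is an isometry so areas/perimeters/island counts are preserved). The outline is a single polygon with 4 vertices. Extrusion per mm of travel: 0.4 × 0.25 / (π × 0.875²) = 0.041575. Accumulating E over each segment gives final E = 2.9103.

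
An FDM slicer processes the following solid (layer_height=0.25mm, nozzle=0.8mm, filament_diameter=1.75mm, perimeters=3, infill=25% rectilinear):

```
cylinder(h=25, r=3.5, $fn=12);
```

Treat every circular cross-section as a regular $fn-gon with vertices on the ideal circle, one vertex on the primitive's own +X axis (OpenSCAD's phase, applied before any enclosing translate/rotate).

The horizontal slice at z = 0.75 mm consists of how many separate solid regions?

1

At z = 0.75 mm: the r=3.5 cylinder gives a regular 12-gon of circumradius 3.5 (constant along its height). The result has 1 disconnected region.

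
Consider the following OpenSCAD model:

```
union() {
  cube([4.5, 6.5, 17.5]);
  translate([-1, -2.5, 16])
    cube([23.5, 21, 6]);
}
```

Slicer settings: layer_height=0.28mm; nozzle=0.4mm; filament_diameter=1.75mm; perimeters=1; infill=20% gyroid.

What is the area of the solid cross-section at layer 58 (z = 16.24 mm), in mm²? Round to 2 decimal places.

493.50 mm²

At z = 16.24 mm: the cube is present — its section is the full 4.5×6.5 rectangle (area 29.25 mm²); the cube at (-1, -2.5) (footprint 23.5×21) is included at this height (area 493.50 mm²); Combining (union): the 4.5×6.5 cube lies entirely inside the 23.5×21 cube at (-1, -2.5), so the union is just the 23.5×21 cube at (-1, -2.5) — area = 493.50 mm². Overall, the cross-section is a single solid region. Net area = 493.50 mm².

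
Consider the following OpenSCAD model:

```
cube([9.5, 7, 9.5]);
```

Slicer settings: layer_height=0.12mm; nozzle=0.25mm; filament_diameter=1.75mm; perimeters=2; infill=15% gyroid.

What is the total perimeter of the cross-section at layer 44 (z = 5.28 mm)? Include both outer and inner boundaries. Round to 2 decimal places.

At z = 5.28 mm: the cube is present — its section is the full 9.5×7 rectangle (perimeter 33.00 mm). Overall, the cross-section is a single solid region. Total boundary length (outer) = 33.00 mm.

33.00 mm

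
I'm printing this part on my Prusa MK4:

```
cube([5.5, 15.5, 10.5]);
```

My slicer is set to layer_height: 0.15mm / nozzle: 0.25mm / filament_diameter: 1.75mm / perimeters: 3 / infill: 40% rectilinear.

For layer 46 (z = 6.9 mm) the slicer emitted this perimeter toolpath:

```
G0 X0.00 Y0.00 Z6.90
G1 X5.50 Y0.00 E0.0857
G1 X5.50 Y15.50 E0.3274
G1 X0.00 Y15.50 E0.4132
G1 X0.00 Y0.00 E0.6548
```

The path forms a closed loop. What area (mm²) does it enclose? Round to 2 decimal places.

Apply the shoelace formula to the sequence of (X, Y) vertices; enclosed area = 85.25 mm².

85.25 mm²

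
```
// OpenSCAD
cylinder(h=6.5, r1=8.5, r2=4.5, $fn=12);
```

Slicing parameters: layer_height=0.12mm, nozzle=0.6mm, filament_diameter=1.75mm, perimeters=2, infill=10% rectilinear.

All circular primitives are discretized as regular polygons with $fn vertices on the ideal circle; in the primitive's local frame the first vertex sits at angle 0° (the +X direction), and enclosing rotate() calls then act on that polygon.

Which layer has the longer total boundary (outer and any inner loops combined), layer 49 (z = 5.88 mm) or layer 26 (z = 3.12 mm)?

layer 26 (z = 3.12 mm)

Layer 49 (z = 5.88): the cone (r1=8.5→r2=4.5) has section circumradius 4.882 here — a regular 12-gon (perimeter = 2·12·4.882·sin(180°/12) = 30.32 mm). So its perimeter = 30.32 mm. Layer 26 (z = 3.12): the cone: at t=0.480 of its height the radius interpolates to r₁+(r₂−r₁)t = 6.580, giving a regular 12-gon of that circumradius (perimeter = 2·12·6.580·sin(180°/12) = 40.87 mm). So its perimeter = 40.87 mm. Layer 26 is larger (40.87 vs 30.32 mm).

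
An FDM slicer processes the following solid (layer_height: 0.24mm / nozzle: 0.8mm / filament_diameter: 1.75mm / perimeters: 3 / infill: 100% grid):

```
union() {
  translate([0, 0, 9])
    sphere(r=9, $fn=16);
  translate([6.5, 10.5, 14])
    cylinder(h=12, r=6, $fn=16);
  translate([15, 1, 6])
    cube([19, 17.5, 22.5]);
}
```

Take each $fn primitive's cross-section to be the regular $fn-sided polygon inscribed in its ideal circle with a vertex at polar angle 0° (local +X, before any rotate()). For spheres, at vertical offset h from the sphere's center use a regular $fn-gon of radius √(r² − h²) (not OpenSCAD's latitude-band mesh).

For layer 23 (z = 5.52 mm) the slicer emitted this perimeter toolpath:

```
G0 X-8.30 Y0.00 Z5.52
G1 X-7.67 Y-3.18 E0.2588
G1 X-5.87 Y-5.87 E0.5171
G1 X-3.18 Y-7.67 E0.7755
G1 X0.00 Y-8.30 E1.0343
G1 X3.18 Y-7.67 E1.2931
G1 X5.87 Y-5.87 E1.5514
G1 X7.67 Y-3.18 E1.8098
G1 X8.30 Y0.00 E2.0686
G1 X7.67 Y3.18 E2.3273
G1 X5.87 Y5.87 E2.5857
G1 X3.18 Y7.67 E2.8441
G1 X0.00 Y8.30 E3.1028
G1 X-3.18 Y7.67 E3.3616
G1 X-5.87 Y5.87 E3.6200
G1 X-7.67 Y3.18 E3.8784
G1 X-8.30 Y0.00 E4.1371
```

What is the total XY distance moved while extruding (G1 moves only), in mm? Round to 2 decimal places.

51.83 mm

Sum the Euclidean lengths of each G1 segment: total = 51.83 mm.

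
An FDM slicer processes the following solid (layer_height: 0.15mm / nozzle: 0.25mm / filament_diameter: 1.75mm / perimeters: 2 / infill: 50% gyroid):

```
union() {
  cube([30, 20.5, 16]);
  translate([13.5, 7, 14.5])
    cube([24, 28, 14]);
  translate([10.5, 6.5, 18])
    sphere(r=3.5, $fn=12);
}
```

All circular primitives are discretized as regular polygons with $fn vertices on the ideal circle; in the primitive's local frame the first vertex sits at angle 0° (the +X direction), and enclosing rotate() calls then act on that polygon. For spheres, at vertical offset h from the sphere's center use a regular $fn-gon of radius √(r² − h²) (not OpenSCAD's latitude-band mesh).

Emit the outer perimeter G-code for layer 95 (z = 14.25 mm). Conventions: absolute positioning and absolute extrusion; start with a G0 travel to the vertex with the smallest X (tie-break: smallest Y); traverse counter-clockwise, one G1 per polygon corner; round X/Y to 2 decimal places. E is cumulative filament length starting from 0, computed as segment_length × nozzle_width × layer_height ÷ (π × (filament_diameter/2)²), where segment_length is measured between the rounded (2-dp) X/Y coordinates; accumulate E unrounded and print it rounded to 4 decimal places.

G0 X0.00 Y0.00 Z14.25
G1 X30.00 Y0.00 E0.4677
G1 X30.00 Y20.50 E0.7873
G1 X0.00 Y20.50 E1.2551
G1 X0.00 Y0.00 E1.5747

At z = 14.25 mm: the cube is present — its section is the full 30×20.5 rectangle; the cube at (13.5, 7) is not intersected at this z (z outside [14.5, 28.5]); the sphere at (10.5, 6.5) is not intersected at this z (|z−center|=3.750 > r=3.5); Merging all regions: only the 30×20.5 cube is present, so the union is just that shape — 1 connected region. The outline is a single polygon with 4 vertices. Extrusion per mm of travel: 0.25 × 0.15 / (π × 0.875²) = 0.015591. Accumulating E over each segment gives final E = 1.5747.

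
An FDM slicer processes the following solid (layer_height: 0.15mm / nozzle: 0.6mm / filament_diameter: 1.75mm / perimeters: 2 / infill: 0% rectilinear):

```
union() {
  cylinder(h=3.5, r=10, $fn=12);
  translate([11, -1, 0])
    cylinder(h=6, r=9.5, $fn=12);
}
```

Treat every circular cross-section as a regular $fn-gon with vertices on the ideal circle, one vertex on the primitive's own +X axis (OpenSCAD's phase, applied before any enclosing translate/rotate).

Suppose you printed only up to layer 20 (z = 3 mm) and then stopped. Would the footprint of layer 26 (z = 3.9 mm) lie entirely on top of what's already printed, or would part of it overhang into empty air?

Compare the two slices. At z = 3: the cylinder: section is a regular 12-gon, circumradius r=10 (area = (12/2)·10.000²·sin(360°/12) = 300.00 mm²); the r=9.5 cylinder at (11, -1) gives a regular 12-gon of circumradius 9.5 (constant along its height) (area = (12/2)·9.500²·sin(360°/12) = 270.75 mm²); Merging all regions: the regions partially overlap — summed areas 570.75 mm² minus the doubly-counted overlap 86.94 mm² gives 483.81 mm² — area = 483.81 mm². At z = 3.9: the cylinder is not intersected at this z (z outside [0, 3.5]); the r=9.5 cylinder at (11, -1) gives a regular 12-gon of circumradius 9.5 (constant along its height) (area = (12/2)·9.500²·sin(360°/12) = 270.75 mm²); Combining (union): only the r=9.5 cylinder at (11, -1) is present, so the union is just that shape — area = 270.75 mm². Checking containment: the cross-section at z = 3.9 is a subset of the cross-section at z = 3.

entirely on top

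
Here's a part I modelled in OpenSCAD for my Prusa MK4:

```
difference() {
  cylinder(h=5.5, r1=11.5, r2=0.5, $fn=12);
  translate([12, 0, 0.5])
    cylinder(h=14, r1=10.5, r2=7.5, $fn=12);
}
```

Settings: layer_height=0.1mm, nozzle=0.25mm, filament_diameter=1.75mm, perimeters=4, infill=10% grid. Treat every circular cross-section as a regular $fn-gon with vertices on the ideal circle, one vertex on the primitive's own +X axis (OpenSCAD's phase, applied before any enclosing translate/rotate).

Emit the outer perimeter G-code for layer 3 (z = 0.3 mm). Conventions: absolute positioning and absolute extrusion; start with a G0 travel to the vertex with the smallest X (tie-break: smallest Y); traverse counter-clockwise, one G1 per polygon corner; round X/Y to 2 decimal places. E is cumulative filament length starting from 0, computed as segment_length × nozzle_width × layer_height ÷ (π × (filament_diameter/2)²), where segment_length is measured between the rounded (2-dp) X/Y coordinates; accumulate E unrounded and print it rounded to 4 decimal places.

G0 X-10.90 Y0.00 Z0.30
G1 X-9.44 Y-5.45 E0.0586
G1 X-5.45 Y-9.44 E0.1173
G1 X0.00 Y-10.90 E0.1759
G1 X5.45 Y-9.44 E0.2346
G1 X9.44 Y-5.45 E0.2932
G1 X10.90 Y0.00 E0.3519
G1 X9.44 Y5.45 E0.4105
G1 X5.45 Y9.44 E0.4692
G1 X0.00 Y10.90 E0.5278
G1 X-5.45 Y9.44 E0.5865
G1 X-9.44 Y5.45 E0.6451
G1 X-10.90 Y0.00 E0.7037

At z = 0.3 mm: the cone: at t=0.055 of its height the radius interpolates to r₁+(r₂−r₁)t = 10.900, giving a regular 12-gon of that circumradius; the cone at (12, 0) does not reach this height (z outside [0.5, 14.5]); Subtracting the remaining from the first: none of the subtracted shapes is present at this height, so the cone is unchanged — 1 connected region. The outline is a single polygon with 12 vertices. Extrusion per mm of travel: 0.25 × 0.1 / (π × 0.875²) = 0.010394. Accumulating E over each segment gives final E = 0.7037.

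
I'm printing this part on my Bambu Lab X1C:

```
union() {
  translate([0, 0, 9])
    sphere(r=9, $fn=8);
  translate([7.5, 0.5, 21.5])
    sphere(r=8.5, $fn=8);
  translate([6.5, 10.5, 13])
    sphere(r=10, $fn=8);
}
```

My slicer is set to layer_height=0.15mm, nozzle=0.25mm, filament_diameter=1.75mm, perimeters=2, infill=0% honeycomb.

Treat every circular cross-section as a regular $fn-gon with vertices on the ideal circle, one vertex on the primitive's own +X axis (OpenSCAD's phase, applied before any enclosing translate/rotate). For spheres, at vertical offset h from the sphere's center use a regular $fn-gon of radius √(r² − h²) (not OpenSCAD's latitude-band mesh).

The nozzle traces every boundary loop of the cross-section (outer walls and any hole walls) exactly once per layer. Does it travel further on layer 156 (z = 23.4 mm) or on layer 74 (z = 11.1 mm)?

layer 74 (z = 11.1 mm)

Layer 156 (z = 23.4): the sphere does not reach this height (|z−center|=14.400 > r=9); the r=8.5 sphere at (7.5, 0.5) contributes a regular 8-gon of circumradius √(8.5²−1.9²) = 8.285 (perimeter = 2·8·8.285·sin(180°/8) = 50.73 mm); the sphere at (6.5, 10.5) is not intersected at this z (|z−center|=10.400 > r=10); Combining (union): only the r=8.5 sphere at (7.5, 0.5) is present, so the union is just that shape — boundary = 50.73 mm. So its perimeter = 50.73 mm. Layer 74 (z = 11.1): the sphere: section is a regular 8-gon, circumradius = √(r²−h²) = √(9²−2.1²) = 8.752 (perimeter = 2·8·8.752·sin(180°/8) = 53.59 mm); the sphere at (7.5, 0.5) is not intersected at this z (|z−center|=10.400 > r=8.5); the r=10 sphere at (6.5, 10.5) slices to a regular 8-gon of circumradius 9.818 (√(r²−h²) with h=1.9 from center) (perimeter = 2·8·9.818·sin(180°/8) = 60.11 mm); Merging all regions: the regions partially overlap (shared area 45.58 mm²), so the edge portions inside another operand are dropped and the merged outline is re-measured after clipping — boundary = 85.44 mm. So its perimeter = 85.44 mm. Layer 74 is larger (85.44 vs 50.73 mm).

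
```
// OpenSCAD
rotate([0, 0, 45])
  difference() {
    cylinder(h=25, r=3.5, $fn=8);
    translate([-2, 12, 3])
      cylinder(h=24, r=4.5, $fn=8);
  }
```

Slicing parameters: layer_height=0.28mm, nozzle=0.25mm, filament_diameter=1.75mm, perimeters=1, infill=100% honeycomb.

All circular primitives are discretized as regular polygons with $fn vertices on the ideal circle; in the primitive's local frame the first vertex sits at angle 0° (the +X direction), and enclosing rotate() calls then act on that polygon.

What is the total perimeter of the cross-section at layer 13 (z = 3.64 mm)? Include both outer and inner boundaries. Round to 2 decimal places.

At z = 3.64 mm: the r=3.5 cylinder contributes a regular 8-gon of circumradius 3.5 (perimeter = 2·8·3.500·sin(180°/8) = 21.43 mm); the cylinder at (-2, 12): section is a regular 8-gon, circumradius r=4.5 (perimeter = 2·8·4.500·sin(180°/8) = 27.55 mm); Taking the first minus the rest: starting from the r=3.5 cylinder, the r=4.5 cylinder at (-2, 12) misses the remaining region (no effect) — boundary = 21.43 mm; (whole slice rotated 45° about Z — lengths, areas and connectivity unchanged). Overall, the cross-section is a single solid region. Total boundary length (outer) = 21.43 mm.

21.43 mm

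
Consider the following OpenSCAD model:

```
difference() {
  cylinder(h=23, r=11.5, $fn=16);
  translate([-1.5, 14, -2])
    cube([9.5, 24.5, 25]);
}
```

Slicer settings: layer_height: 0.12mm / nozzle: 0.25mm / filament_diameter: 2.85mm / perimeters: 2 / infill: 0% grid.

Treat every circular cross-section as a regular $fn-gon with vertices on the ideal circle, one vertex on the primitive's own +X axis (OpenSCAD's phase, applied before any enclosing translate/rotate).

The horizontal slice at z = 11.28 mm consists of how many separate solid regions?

At z = 11.28 mm: the r=11.5 cylinder contributes a regular 16-gon of circumradius 11.5; the cube at (-1.5, 14) is present — its section is the full 9.5×24.5 rectangle; Taking the first minus the rest: starting from the r=11.5 cylinder, the 9.5×24.5 cube at (-1.5, 14) misses the remaining region (no effect) — 1 connected region. The result has 1 disconnected region.

1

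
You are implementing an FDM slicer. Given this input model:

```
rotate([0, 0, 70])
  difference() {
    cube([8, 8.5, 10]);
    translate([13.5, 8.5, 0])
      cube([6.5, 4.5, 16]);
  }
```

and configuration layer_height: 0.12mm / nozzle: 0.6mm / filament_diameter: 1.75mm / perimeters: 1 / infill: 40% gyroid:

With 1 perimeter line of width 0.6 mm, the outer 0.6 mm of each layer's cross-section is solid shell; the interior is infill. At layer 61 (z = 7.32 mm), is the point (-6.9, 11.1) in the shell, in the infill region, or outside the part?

outside

At z = 7.32 mm: the cube is present — its section is the full 8×8.5 rectangle; the cube at (13.5, 8.5) (footprint 6.5×4.5) is included at this height; Subtracting the remaining from the first: starting from the 8×8.5 cube, the 6.5×4.5 cube at (13.5, 8.5) misses the remaining region (no effect) — 1 connected region; (rotated 70° about Z; rotation is an isometry so areas/perimeters/island counts are preserved). Overall, the cross-section is a single solid region. Undo the 70° rotation: the query point maps to (8.071, 10.280) in the un-rotated model frame. The nearest boundary edge runs (0.00, 8.50)→(8.00, 8.50); distance from the point to it = 1.78 mm. The point is not inside any of the regions above, so it lies outside the cross-section (1.78 mm from the nearest boundary).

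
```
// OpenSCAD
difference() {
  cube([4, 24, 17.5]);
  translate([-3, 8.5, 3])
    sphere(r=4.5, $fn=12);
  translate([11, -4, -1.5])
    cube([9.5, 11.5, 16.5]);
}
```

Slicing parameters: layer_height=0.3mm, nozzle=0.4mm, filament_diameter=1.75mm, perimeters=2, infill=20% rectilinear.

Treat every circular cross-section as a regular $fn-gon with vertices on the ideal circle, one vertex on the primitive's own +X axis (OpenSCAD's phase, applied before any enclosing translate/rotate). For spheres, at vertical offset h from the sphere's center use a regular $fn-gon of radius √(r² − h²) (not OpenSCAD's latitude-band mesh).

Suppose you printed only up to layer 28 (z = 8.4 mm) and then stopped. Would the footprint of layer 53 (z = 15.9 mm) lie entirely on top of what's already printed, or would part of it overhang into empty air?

Compare the two slices. At z = 8.4: the cube is present — its section is the full 4×24 rectangle (area 96.00 mm²); the sphere at (-3, 8.5) is absent (|z−center|=5.400 > r=4.5); the cube at (11, -4) is present — its section is the full 9.5×11.5 rectangle (area 109.25 mm²); Taking the first minus the rest: starting from the 4×24 cube (96.00 mm²), the 9.5×11.5 cube at (11, -4) misses the remaining region (no effect) — area = 96.00 mm². At z = 15.9: the cube is present — its section is the full 4×24 rectangle (area 96.00 mm²); the sphere at (-3, 8.5) does not reach this height (|z−center|=12.900 > r=4.5); the cube at (11, -4) does not reach this height (z outside [-1.5, 15]); Subtracting the remaining from the first: none of the subtracted shapes is present at this height, so the 4×24 cube is unchanged — area = 96.00 mm². Checking containment: the cross-section at z = 15.9 is a subset of the cross-section at z = 8.4.

entirely on top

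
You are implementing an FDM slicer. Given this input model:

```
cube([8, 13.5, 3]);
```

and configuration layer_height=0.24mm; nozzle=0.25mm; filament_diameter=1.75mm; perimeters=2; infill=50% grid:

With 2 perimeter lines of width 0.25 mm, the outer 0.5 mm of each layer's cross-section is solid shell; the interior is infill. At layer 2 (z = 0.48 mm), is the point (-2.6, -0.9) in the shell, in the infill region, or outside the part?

outside

At z = 0.48 mm: the cube (footprint 8×13.5) is included at this height. Overall, the cross-section is a single solid region. The nearest boundary edge runs (0.00, 0.00)→(8.00, 0.00); distance from the point to it = 2.75 mm. The point is not inside any of the regions above, so it lies outside the cross-section (2.75 mm from the nearest boundary).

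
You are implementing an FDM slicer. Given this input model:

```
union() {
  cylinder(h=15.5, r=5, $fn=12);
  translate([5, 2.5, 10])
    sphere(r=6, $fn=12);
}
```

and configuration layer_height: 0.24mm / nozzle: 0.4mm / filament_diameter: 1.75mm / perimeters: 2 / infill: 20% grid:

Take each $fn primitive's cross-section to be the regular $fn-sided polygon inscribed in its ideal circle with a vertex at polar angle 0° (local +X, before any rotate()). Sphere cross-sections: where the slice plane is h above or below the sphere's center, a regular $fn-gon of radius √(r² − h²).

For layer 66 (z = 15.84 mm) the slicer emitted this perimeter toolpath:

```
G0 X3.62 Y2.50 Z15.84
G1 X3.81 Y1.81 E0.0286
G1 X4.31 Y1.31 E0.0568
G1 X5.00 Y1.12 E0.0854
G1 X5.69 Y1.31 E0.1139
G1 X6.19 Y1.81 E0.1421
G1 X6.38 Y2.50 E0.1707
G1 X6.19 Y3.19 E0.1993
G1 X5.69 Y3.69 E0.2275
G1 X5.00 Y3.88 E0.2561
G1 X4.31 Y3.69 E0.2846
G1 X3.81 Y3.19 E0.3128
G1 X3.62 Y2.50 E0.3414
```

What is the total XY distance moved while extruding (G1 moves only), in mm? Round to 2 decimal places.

Sum the Euclidean lengths of each G1 segment: total = 8.55 mm.

8.55 mm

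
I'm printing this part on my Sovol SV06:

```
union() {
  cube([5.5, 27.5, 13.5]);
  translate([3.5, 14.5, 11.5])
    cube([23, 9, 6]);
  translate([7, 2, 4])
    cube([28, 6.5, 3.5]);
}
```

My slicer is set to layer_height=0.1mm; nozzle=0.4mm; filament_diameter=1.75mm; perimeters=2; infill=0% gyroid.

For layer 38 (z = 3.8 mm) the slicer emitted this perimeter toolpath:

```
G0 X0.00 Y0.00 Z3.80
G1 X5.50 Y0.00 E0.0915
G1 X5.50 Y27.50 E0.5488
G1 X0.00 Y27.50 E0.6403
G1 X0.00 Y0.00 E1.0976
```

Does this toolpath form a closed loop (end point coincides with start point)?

Start point (G0): (0.00, 0.00). End point (last G1): the path returns to the start — closed.

yes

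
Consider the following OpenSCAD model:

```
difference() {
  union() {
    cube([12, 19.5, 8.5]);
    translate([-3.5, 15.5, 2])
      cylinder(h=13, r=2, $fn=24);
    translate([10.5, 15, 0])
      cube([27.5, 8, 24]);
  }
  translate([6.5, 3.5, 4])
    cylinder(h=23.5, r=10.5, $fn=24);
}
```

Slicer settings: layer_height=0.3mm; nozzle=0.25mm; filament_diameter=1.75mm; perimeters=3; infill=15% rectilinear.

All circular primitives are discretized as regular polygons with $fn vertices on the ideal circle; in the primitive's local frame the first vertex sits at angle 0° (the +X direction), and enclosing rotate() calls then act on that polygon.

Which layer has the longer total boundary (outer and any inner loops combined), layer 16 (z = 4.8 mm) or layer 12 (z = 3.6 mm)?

layer 12 (z = 3.6 mm)

Layer 16 (z = 4.8): the 12×19.5 cube contributes its full rectangle (perimeter 63.00 mm); the r=2 cylinder at (-3.5, 15.5) gives a regular 24-gon of circumradius 2 (constant along its height) (perimeter = 2·24·2.000·sin(180°/24) = 12.53 mm); the cube at (10.5, 15) (footprint 27.5×8) is included at this height (perimeter 71.00 mm); Combining (union): the regions partially overlap (shared area 6.75 mm²), so the edge portions inside another operand are dropped and the merged outline is re-measured after clipping — boundary = 134.53 mm; the r=10.5 cylinder at (6.5, 3.5) contributes a regular 24-gon of circumradius 10.5 (perimeter = 2·24·10.500·sin(180°/24) = 65.79 mm); After the difference (first − rest): starting from that combined region, the r=10.5 cylinder at (6.5, 3.5) partially overlaps it — only the 159.83 mm² overlap (of its 342.42 mm²) is removed, clipping the outline — boundary = 111.35 mm. So its perimeter = 111.35 mm. Layer 12 (z = 3.6): the cube is present — its section is the full 12×19.5 rectangle (perimeter 63.00 mm); the cylinder at (-3.5, 15.5): section is a regular 24-gon, circumradius r=2 (perimeter = 2·24·2.000·sin(180°/24) = 12.53 mm); the cube at (10.5, 15) (footprint 27.5×8) is included at this height (perimeter 71.00 mm); Combining (union): the regions partially overlap (shared area 6.75 mm²), so the edge portions inside another operand are dropped and the merged outline is re-measured after clipping — boundary = 134.53 mm; the cylinder at (6.5, 3.5) is absent (z outside [4, 27.5]); Taking the first minus the rest: none of the subtracted shapes is present at this height, so the result so far is unchanged — boundary = 134.53 mm. So its perimeter = 134.53 mm. Layer 12 is larger (134.53 vs 111.35 mm).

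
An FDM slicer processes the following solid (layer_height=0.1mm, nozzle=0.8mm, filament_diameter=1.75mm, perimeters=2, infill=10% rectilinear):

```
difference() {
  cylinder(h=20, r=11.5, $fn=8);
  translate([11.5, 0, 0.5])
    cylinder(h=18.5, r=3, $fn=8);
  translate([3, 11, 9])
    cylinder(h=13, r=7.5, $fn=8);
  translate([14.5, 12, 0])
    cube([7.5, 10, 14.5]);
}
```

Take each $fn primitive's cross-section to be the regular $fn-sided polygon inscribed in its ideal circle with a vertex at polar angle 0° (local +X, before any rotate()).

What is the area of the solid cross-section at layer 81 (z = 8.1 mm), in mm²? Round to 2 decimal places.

At z = 8.1 mm: the r=11.5 cylinder gives a regular 8-gon of circumradius 11.5 (constant along its height) (area = (8/2)·11.500²·sin(360°/8) = 374.06 mm²); the r=3 cylinder at (11.5, 0) gives a regular 8-gon of circumradius 3 (constant along its height) (area = (8/2)·3.000²·sin(360°/8) = 25.46 mm²); the cylinder at (3, 11) does not reach this height (z outside [9, 22]); the cube at (14.5, 12) is present — its section is the full 7.5×10 rectangle (area 75.00 mm²); Taking the first minus the rest: starting from the r=11.5 cylinder (374.06 mm²), the r=3 cylinder at (11.5, 0) partially overlaps it — only the 9.55 mm² overlap (of its 25.46 mm²) is removed, clipping the outline; the 7.5×10 cube at (14.5, 12) misses the remaining region (no effect) — area = 364.51 mm². Overall, the cross-section is a single solid region. Net area = 364.51 mm².

364.51 mm²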